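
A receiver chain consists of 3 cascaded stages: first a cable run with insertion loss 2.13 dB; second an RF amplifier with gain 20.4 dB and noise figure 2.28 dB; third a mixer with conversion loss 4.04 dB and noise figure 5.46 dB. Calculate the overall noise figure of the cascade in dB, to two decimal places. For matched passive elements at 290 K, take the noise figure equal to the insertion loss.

4.47 dB

Convert to linear (a loss of L dB is a gain of −L dB): F_i = 10^(NF_i/10), G_i = 10^(G_i,dB/10)
  Stage 1: F_1 = 10^(2.13/10) = 1.633, G_1 = 10^(−2.13/10) = 0.6124
  Stage 2: F_2 = 10^(2.28/10) = 1.690, G_2 = 10^(20.4/10) = 109.6
  Stage 3: F_3 = 10^(5.46/10) = 3.516, G_3 = 10^(−4.04/10) = 0.3945
Friis cascade:
  F = 1.633 + (1.690 − 1)/0.6124 + (3.516 − 1)/67.14 = 2.798
NF = 10 log₁₀(2.798) = 4.47 dB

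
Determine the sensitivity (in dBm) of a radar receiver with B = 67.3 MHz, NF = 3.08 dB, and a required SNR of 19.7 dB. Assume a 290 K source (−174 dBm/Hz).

Sensitivity = −174 + 10 log₁₀(B) + NF + SNR_min
= −174 + 78.28 + 3.08 + 19.7
= −72.94 dBm → −72.9 dBm

−72.9 dBm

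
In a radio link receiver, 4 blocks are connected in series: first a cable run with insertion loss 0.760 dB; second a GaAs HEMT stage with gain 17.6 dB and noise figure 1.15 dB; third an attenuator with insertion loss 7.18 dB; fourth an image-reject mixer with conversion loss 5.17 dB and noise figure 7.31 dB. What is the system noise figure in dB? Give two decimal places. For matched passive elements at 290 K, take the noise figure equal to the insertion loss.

Convert to linear (a loss of L dB is a gain of −L dB): F_i = 10^(NF_i/10), G_i = 10^(G_i,dB/10)
  Stage 1: F_1 = 10^(0.760/10) = 1.191, G_1 = 10^(−0.760/10) = 0.8395
  Stage 2: F_2 = 10^(1.15/10) = 1.303, G_2 = 10^(17.6/10) = 57.54
  Stage 3: F_3 = 10^(7.18/10) = 5.224, G_3 = 10^(−7.18/10) = 0.1914
  Stage 4: F_4 = 10^(7.31/10) = 5.383, G_4 = 10^(−5.17/10) = 0.3041
Friis cascade:
  F = 1.191 + (1.303 − 1)/0.8395 + (5.224 − 1)/48.31 + (5.383 − 1)/9.247 = 2.114
NF = 10 log₁₀(2.114) = 3.25 dB

3.25 dB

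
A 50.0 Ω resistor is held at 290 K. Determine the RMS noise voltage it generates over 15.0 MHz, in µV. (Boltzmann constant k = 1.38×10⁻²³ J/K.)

3.46 µV

V_n = √(4kTRB)
4kTRB = 4 × 1.38×10⁻²³ × 290 × 5.00×10¹ × 1.50×10⁷ = 1.20×10⁻¹¹ V²
V_n = √(1.20×10⁻¹¹) = 3.46×10⁻⁶ V = 3.46 µV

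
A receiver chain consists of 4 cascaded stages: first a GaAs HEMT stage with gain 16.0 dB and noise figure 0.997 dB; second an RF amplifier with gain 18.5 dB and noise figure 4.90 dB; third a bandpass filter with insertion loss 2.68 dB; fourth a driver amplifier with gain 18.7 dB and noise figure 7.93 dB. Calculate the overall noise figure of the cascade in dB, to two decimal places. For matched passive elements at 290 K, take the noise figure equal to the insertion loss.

1.19 dB

Convert to linear (a loss of L dB is a gain of −L dB): F_i = 10^(NF_i/10), G_i = 10^(G_i,dB/10)
  Stage 1: F_1 = 10^(0.997/10) = 1.258, G_1 = 10^(16.0/10) = 39.81
  Stage 2: F_2 = 10^(4.90/10) = 3.090, G_2 = 10^(18.5/10) = 70.79
  Stage 3: F_3 = 10^(2.68/10) = 1.854, G_3 = 10^(−2.68/10) = 0.5395
  Stage 4: F_4 = 10^(7.93/10) = 6.209, G_4 = 10^(18.7/10) = 74.13
Friis cascade:
  F = 1.258 + (3.090 − 1)/39.81 + (1.854 − 1)/2818 + (6.209 − 1)/1521 = 1.314
NF = 10 log₁₀(1.314) = 1.19 dB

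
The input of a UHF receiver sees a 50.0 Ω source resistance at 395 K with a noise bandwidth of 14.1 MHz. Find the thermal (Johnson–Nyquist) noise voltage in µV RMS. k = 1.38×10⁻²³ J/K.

3.92 µV

V_n = √(4kTRB)
4kTRB = 4 × 1.38×10⁻²³ × 395 × 5.00×10¹ × 1.41×10⁷ = 1.54×10⁻¹¹ V²
V_n = √(1.54×10⁻¹¹) = 3.92×10⁻⁶ V = 3.92 µV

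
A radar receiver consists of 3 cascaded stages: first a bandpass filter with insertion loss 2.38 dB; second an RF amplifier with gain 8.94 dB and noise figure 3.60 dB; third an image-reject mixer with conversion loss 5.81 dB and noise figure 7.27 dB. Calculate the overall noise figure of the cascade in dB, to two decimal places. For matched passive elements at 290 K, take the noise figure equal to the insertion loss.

Convert to linear (a loss of L dB is a gain of −L dB): F_i = 10^(NF_i/10), G_i = 10^(G_i,dB/10)
  Stage 1: F_1 = 10^(2.38/10) = 1.730, G_1 = 10^(−2.38/10) = 0.5781
  Stage 2: F_2 = 10^(3.60/10) = 2.291, G_2 = 10^(8.94/10) = 7.834
  Stage 3: F_3 = 10^(7.27/10) = 5.333, G_3 = 10^(−5.81/10) = 0.2624
Friis cascade:
  F = 1.730 + (2.291 − 1)/0.5781 + (5.333 − 1)/4.529 = 4.920
NF = 10 log₁₀(4.920) = 6.92 dB

6.92 dB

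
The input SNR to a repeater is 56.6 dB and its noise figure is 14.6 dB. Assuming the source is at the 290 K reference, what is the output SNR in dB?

By definition F = SNR_in/SNR_out, so in dB: SNR_out = SNR_in − NF
SNR_out = 56.6 − 14.6 = 42.0 dB

42.0 dB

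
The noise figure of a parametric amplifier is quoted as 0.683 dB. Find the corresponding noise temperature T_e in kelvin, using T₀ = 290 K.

49.4 K

F = 10^(0.683/10) = 1.17031
T_e = (F − 1)·T₀ = (1.17031 − 1) × 290 = 49.4 K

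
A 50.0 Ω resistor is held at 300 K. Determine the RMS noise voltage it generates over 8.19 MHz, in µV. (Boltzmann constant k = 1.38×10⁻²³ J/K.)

V_n = √(4kTRB)
4kTRB = 4 × 1.38×10⁻²³ × 300 × 5.00×10¹ × 8.19×10⁶ = 6.78×10⁻¹² V²
V_n = √(6.78×10⁻¹²) = 2.60×10⁻⁶ V = 2.60 µV

2.60 µV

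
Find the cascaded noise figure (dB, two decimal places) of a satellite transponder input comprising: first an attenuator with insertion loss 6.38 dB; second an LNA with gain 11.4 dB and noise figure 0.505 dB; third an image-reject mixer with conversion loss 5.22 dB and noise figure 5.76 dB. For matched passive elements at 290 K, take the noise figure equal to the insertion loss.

Convert to linear (a loss of L dB is a gain of −L dB): F_i = 10^(NF_i/10), G_i = 10^(G_i,dB/10)
  Stage 1: F_1 = 10^(6.38/10) = 4.345, G_1 = 10^(−6.38/10) = 0.2301
  Stage 2: F_2 = 10^(0.505/10) = 1.123, G_2 = 10^(11.4/10) = 13.80
  Stage 3: F_3 = 10^(5.76/10) = 3.767, G_3 = 10^(−5.22/10) = 0.3006
Friis cascade:
  F = 4.345 + (1.123 − 1)/0.2301 + (3.767 − 1)/3.177 = 5.752
NF = 10 log₁₀(5.752) = 7.60 dB

7.60 dB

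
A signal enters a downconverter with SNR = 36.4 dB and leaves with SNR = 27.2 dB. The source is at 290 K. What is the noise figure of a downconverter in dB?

NF (dB) = SNR_in(dB) − SNR_out(dB) when the source is at T₀
NF = 36.4 − 27.2 = 9.2 dB

9.2 dB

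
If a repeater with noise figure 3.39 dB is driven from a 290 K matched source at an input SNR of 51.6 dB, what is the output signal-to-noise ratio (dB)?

48.21 dB

By definition F = SNR_in/SNR_out, so in dB: SNR_out = SNR_in − NF
SNR_out = 51.6 − 3.39 = 48.21 dB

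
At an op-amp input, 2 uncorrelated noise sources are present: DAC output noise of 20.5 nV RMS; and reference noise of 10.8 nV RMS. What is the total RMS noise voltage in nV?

Uncorrelated sources add in power (mean-square): V_tot = √(ΣV_i²)
V_tot = √[(2.05×10⁻⁸)² + (1.08×10⁻⁸)²] = 2.32×10⁻⁸ V = 23.2 nV

23.2 nV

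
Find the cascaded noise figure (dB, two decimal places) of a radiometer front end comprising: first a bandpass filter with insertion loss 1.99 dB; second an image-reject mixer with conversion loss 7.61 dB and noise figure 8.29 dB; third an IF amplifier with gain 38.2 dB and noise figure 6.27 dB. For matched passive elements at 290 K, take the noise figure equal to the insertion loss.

16.04 dB

Convert to linear (a loss of L dB is a gain of −L dB): F_i = 10^(NF_i/10), G_i = 10^(G_i,dB/10)
  Stage 1: F_1 = 10^(1.99/10) = 1.581, G_1 = 10^(−1.99/10) = 0.6324
  Stage 2: F_2 = 10^(8.29/10) = 6.745, G_2 = 10^(−7.61/10) = 0.1734
  Stage 3: F_3 = 10^(6.27/10) = 4.236, G_3 = 10^(38.2/10) = 6607
Friis cascade:
  F = 1.581 + (6.745 − 1)/0.6324 + (4.236 − 1)/0.1096 = 40.18
NF = 10 log₁₀(40.18) = 16.04 dB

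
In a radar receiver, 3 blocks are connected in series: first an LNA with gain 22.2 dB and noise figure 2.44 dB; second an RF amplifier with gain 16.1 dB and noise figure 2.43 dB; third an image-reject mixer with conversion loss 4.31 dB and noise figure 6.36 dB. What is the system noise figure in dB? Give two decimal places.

2.45 dB

Convert to linear (a loss of L dB is a gain of −L dB): F_i = 10^(NF_i/10), G_i = 10^(G_i,dB/10)
  Stage 1: F_1 = 10^(2.44/10) = 1.754, G_1 = 10^(22.2/10) = 166.0
  Stage 2: F_2 = 10^(2.43/10) = 1.750, G_2 = 10^(16.1/10) = 40.74
  Stage 3: F_3 = 10^(6.36/10) = 4.325, G_3 = 10^(−4.31/10) = 0.3707
Friis cascade:
  F = 1.754 + (1.750 − 1)/166.0 + (4.325 − 1)/6761 = 1.759
NF = 10 log₁₀(1.759) = 2.45 dB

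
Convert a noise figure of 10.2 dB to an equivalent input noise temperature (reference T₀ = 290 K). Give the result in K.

F = 10^(10.2/10) = 10.4713
T_e = (F − 1)·T₀ = (10.4713 − 1) × 290 = 2747 K

2747 K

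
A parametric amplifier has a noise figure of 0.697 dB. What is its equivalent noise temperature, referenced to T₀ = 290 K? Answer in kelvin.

F = 10^(0.697/10) = 1.17409
T_e = (F − 1)·T₀ = (1.17409 − 1) × 290 = 50.5 K

50.5 K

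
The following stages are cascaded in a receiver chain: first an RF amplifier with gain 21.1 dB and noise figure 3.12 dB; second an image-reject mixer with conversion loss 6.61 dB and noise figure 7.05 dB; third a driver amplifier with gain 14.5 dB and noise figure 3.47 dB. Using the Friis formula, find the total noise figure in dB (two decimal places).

3.28 dB

Convert to linear (a loss of L dB is a gain of −L dB): F_i = 10^(NF_i/10), G_i = 10^(G_i,dB/10)
  Stage 1: F_1 = 10^(3.12/10) = 2.051, G_1 = 10^(21.1/10) = 128.8
  Stage 2: F_2 = 10^(7.05/10) = 5.070, G_2 = 10^(−6.61/10) = 0.2183
  Stage 3: F_3 = 10^(3.47/10) = 2.223, G_3 = 10^(14.5/10) = 28.18
Friis cascade:
  F = 2.051 + (5.070 − 1)/128.8 + (2.223 − 1)/28.12 = 2.126
NF = 10 log₁₀(2.126) = 3.28 dB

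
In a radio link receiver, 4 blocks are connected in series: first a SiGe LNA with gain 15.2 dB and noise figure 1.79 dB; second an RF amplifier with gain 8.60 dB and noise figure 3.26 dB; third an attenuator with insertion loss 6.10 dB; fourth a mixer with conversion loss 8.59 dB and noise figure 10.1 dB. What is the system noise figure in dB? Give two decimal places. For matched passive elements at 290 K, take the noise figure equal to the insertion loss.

2.34 dB

Convert to linear (a loss of L dB is a gain of −L dB): F_i = 10^(NF_i/10), G_i = 10^(G_i,dB/10)
  Stage 1: F_1 = 10^(1.79/10) = 1.510, G_1 = 10^(15.2/10) = 33.11
  Stage 2: F_2 = 10^(3.26/10) = 2.118, G_2 = 10^(8.60/10) = 7.244
  Stage 3: F_3 = 10^(6.10/10) = 4.074, G_3 = 10^(−6.10/10) = 0.2455
  Stage 4: F_4 = 10^(10.1/10) = 10.23, G_4 = 10^(−8.59/10) = 0.1384
Friis cascade:
  F = 1.510 + (2.118 − 1)/33.11 + (4.074 − 1)/239.9 + (10.23 − 1)/58.88 = 1.713
NF = 10 log₁₀(1.713) = 2.34 dB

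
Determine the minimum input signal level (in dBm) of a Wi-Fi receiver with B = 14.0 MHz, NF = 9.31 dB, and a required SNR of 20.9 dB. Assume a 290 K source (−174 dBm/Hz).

−72.3 dBm

Sensitivity = −174 + 10 log₁₀(B) + NF + SNR_min
= −174 + 71.46 + 9.31 + 20.9
= −72.33 dBm → −72.3 dBm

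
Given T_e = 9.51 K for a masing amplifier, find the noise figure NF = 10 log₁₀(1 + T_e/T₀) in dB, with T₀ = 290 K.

F = 1 + T_e/T₀ = 1 + 9.51/290 = 1.03279
NF = 10 log₁₀(1.03279) = 0.140 dB

0.140 dB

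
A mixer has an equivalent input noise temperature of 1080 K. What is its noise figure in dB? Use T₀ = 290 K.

F = 1 + T_e/T₀ = 1 + 1080/290 = 4.72414
NF = 10 log₁₀(4.72414) = 6.74 dB

6.74 dB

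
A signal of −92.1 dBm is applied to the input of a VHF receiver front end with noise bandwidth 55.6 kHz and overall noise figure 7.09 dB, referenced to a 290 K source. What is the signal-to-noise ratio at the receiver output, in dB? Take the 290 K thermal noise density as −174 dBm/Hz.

27.4 dB

Noise floor: N = −174 + 10 log₁₀(B) + NF
10 log₁₀(5.56×10⁴) = 47.45 dB
N = −174 + 47.45 + 7.09 = −119.46 dBm
SNR = P_sig − N = −92.1 − (−119.46) = 27.36 dB → 27.4 dB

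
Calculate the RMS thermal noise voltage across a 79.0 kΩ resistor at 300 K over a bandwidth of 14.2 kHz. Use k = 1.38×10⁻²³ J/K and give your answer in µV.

4.31 µV

V_n = √(4kTRB)
4kTRB = 4 × 1.38×10⁻²³ × 300 × 7.90×10⁴ × 1.42×10⁴ = 1.86×10⁻¹¹ V²
V_n = √(1.86×10⁻¹¹) = 4.31×10⁻⁶ V = 4.31 µV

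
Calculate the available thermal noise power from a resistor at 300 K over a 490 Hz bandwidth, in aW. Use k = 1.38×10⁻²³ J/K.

2.03 aW

P_n = kTB = 1.38×10⁻²³ × 300 × 4.90×10² = 2.03×10⁻¹⁸ W = 2.03 aW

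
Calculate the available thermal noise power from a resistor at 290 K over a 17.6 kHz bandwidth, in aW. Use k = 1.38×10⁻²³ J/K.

P_n = kTB = 1.38×10⁻²³ × 290 × 1.76×10⁴ = 7.04×10⁻¹⁷ W = 70.4 aW

70.4 aW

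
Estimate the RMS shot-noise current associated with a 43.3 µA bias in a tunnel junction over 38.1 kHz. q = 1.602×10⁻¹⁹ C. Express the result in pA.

I_n = √(2qI·B)
2qI·B = 2 × 1.602×10⁻¹⁹ × 4.33×10⁻⁵ × 3.81×10⁴ = 5.29×10⁻¹⁹ A²
I_n = √(5.29×10⁻¹⁹) = 7.27×10⁻¹⁰ A = 727 pA

727 pA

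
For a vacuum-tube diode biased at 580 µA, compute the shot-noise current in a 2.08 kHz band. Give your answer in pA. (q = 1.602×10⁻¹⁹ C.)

622 pA

I_n = √(2qI·B)
2qI·B = 2 × 1.602×10⁻¹⁹ × 5.80×10⁻⁴ × 2.08×10³ = 3.87×10⁻¹⁹ A²
I_n = √(3.87×10⁻¹⁹) = 6.22×10⁻¹⁰ A = 622 pA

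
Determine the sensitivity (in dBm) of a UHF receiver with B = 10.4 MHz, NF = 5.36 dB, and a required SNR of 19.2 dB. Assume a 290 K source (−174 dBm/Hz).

Sensitivity = −174 + 10 log₁₀(B) + NF + SNR_min
= −174 + 70.17 + 5.36 + 19.2
= −79.27 dBm → −79.3 dBm

−79.3 dBm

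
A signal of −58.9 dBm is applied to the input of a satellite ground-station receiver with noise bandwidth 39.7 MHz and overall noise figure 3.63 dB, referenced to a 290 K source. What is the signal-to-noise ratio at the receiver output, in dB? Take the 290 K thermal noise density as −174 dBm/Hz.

Noise floor: N = −174 + 10 log₁₀(B) + NF
10 log₁₀(3.97×10⁷) = 75.99 dB
N = −174 + 75.99 + 3.63 = −94.38 dBm
SNR = P_sig − N = −58.9 − (−94.38) = 35.48 dB → 35.5 dB

35.5 dB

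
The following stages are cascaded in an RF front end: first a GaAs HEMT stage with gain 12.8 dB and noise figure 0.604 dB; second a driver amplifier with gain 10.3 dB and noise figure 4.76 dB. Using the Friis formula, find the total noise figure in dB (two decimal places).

0.98 dB

Convert to linear (a loss of L dB is a gain of −L dB): F_i = 10^(NF_i/10), G_i = 10^(G_i,dB/10)
  Stage 1: F_1 = 10^(0.604/10) = 1.149, G_1 = 10^(12.8/10) = 19.05
  Stage 2: F_2 = 10^(4.76/10) = 2.992, G_2 = 10^(10.3/10) = 10.72
Friis cascade:
  F = 1.149 + (2.992 − 1)/19.05 = 1.254
NF = 10 log₁₀(1.254) = 0.98 dB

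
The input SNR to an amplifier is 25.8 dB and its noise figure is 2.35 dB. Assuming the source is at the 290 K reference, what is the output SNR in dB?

23.45 dB

By definition F = SNR_in/SNR_out, so in dB: SNR_out = SNR_in − NF
SNR_out = 25.8 − 2.35 = 23.45 dB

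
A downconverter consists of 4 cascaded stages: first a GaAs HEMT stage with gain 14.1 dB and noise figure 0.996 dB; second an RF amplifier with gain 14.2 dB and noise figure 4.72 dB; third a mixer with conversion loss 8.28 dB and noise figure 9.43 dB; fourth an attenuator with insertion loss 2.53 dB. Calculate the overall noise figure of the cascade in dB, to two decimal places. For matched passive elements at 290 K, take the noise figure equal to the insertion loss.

Convert to linear (a loss of L dB is a gain of −L dB): F_i = 10^(NF_i/10), G_i = 10^(G_i,dB/10)
  Stage 1: F_1 = 10^(0.996/10) = 1.258, G_1 = 10^(14.1/10) = 25.70
  Stage 2: F_2 = 10^(4.72/10) = 2.965, G_2 = 10^(14.2/10) = 26.30
  Stage 3: F_3 = 10^(9.43/10) = 8.770, G_3 = 10^(−8.28/10) = 0.1486
  Stage 4: F_4 = 10^(2.53/10) = 1.791, G_4 = 10^(−2.53/10) = 0.5585
Friis cascade:
  F = 1.258 + (2.965 − 1)/25.70 + (8.770 − 1)/676.1 + (1.791 − 1)/100.5 = 1.354
NF = 10 log₁₀(1.354) = 1.31 dB

1.31 dB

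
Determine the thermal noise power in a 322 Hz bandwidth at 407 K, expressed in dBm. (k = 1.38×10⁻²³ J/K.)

−147.4 dBm

P_n = kTB = 1.38×10⁻²³ × 407 × 3.22×10² = 1.81×10⁻¹⁸ W
In dBm: 10 log₁₀(1.81×10⁻¹⁸ / 10⁻³) = −147.4 dBm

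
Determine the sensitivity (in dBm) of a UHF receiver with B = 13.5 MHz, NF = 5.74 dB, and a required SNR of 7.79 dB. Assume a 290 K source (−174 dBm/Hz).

Sensitivity = −174 + 10 log₁₀(B) + NF + SNR_min
= −174 + 71.3 + 5.74 + 7.79
= −89.17 dBm → −89.2 dBm

−89.2 dBm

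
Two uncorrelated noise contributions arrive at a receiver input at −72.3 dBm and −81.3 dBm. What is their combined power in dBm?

−71.8 dBm

Convert to linear, add, convert back:
P₁ = 5.89×10⁻¹¹ W, P₂ = 7.41×10⁻¹² W
P_tot = 6.63×10⁻¹¹ W → 10 log₁₀(P_tot / 10⁻³) = −71.8 dBm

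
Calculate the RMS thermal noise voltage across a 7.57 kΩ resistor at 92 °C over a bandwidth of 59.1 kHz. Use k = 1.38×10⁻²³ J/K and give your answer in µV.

T = 92 °C + 273.15 = 365.15 K
V_n = √(4kTRB)
4kTRB = 4 × 1.38×10⁻²³ × 365.15 × 7.57×10³ × 5.91×10⁴ = 9.02×10⁻¹² V²
V_n = √(9.02×10⁻¹²) = 3.00×10⁻⁶ V = 3.00 µV

3.00 µV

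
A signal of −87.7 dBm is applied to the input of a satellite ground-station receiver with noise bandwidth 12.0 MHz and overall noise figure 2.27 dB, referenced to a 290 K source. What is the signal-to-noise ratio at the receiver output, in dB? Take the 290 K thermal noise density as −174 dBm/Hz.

13.2 dB

Noise floor: N = −174 + 10 log₁₀(B) + NF
10 log₁₀(1.20×10⁷) = 70.79 dB
N = −174 + 70.79 + 2.27 = −100.94 dBm
SNR = P_sig − N = −87.7 − (−100.94) = 13.24 dB → 13.2 dB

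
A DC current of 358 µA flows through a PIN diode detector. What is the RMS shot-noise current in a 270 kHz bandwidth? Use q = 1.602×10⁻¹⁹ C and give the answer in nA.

5.57 nA

I_n = √(2qI·B)
2qI·B = 2 × 1.602×10⁻¹⁹ × 3.58×10⁻⁴ × 2.70×10⁵ = 3.10×10⁻¹⁷ A²
I_n = √(3.10×10⁻¹⁷) = 5.57×10⁻⁹ A = 5.57 nA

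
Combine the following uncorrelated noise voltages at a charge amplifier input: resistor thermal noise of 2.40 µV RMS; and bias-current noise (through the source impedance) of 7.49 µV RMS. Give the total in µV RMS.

7.87 µV

Uncorrelated sources add in power (mean-square): V_tot = √(ΣV_i²)
V_tot = √[(2.40×10⁻⁶)² + (7.49×10⁻⁶)²] = 7.87×10⁻⁶ V = 7.87 µV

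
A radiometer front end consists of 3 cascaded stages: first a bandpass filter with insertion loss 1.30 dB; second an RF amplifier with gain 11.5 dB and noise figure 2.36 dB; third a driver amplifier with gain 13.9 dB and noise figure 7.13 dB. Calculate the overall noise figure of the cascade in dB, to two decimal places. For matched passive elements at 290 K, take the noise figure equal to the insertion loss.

4.35 dB

Convert to linear (a loss of L dB is a gain of −L dB): F_i = 10^(NF_i/10), G_i = 10^(G_i,dB/10)
  Stage 1: F_1 = 10^(1.30/10) = 1.349, G_1 = 10^(−1.30/10) = 0.7413
  Stage 2: F_2 = 10^(2.36/10) = 1.722, G_2 = 10^(11.5/10) = 14.13
  Stage 3: F_3 = 10^(7.13/10) = 5.164, G_3 = 10^(13.9/10) = 24.55
Friis cascade:
  F = 1.349 + (1.722 − 1)/0.7413 + (5.164 − 1)/10.47 = 2.720
NF = 10 log₁₀(2.720) = 4.35 dB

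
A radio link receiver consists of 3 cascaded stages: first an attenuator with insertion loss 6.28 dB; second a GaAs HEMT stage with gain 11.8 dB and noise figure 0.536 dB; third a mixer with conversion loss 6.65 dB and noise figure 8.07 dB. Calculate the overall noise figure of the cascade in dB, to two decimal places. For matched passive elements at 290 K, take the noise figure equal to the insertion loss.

Convert to linear (a loss of L dB is a gain of −L dB): F_i = 10^(NF_i/10), G_i = 10^(G_i,dB/10)
  Stage 1: F_1 = 10^(6.28/10) = 4.246, G_1 = 10^(−6.28/10) = 0.2355
  Stage 2: F_2 = 10^(0.536/10) = 1.131, G_2 = 10^(11.8/10) = 15.14
  Stage 3: F_3 = 10^(8.07/10) = 6.412, G_3 = 10^(−6.65/10) = 0.2163
Friis cascade:
  F = 4.246 + (1.131 − 1)/0.2355 + (6.412 − 1)/3.565 = 6.322
NF = 10 log₁₀(6.322) = 8.01 dB

8.01 dB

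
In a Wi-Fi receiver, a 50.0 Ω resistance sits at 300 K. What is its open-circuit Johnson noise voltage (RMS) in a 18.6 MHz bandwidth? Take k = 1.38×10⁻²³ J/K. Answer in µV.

V_n = √(4kTRB)
4kTRB = 4 × 1.38×10⁻²³ × 300 × 5.00×10¹ × 1.86×10⁷ = 1.54×10⁻¹¹ V²
V_n = √(1.54×10⁻¹¹) = 3.92×10⁻⁶ V = 3.92 µV

3.92 µV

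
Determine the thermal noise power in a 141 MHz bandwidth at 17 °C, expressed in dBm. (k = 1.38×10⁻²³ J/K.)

T = 17 °C + 273.15 = 290.15 K
P_n = kTB = 1.38×10⁻²³ × 290.15 × 1.41×10⁸ = 5.65×10⁻¹³ W
In dBm: 10 log₁₀(5.65×10⁻¹³ / 10⁻³) = −92.5 dBm

−92.5 dBm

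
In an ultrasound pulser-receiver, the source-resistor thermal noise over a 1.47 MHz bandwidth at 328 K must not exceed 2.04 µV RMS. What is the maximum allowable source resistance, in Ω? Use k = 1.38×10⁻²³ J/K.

156 Ω

Johnson–Nyquist: V_n = √(4kTRB) ⇒ R = V_n² / (4kTB)
4kTB = 4 × 1.38×10⁻²³ × 328 × 1.47×10⁶ = 2.66×10⁻¹⁴
R = (2.04×10⁻⁶)² / 2.66×10⁻¹⁴ = 1.56×10² Ω = 156 Ω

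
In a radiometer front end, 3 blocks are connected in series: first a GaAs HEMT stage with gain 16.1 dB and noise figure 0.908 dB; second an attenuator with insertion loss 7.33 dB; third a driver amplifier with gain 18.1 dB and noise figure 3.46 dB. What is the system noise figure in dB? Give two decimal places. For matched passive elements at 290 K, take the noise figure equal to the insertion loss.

Convert to linear (a loss of L dB is a gain of −L dB): F_i = 10^(NF_i/10), G_i = 10^(G_i,dB/10)
  Stage 1: F_1 = 10^(0.908/10) = 1.233, G_1 = 10^(16.1/10) = 40.74
  Stage 2: F_2 = 10^(7.33/10) = 5.408, G_2 = 10^(−7.33/10) = 0.1849
  Stage 3: F_3 = 10^(3.46/10) = 2.218, G_3 = 10^(18.1/10) = 64.57
Friis cascade:
  F = 1.233 + (5.408 − 1)/40.74 + (2.218 − 1)/7.534 = 1.502
NF = 10 log₁₀(1.502) = 1.77 dB

1.77 dB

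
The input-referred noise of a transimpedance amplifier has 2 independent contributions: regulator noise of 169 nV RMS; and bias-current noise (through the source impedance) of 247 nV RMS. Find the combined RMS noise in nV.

Uncorrelated sources add in power (mean-square): V_tot = √(ΣV_i²)
V_tot = √[(1.69×10⁻⁷)² + (2.47×10⁻⁷)²] = 2.99×10⁻⁷ V = 299 nV

299 nV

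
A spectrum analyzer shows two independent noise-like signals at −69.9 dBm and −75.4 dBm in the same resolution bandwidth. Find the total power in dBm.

−68.8 dBm

Convert to linear, add, convert back:
P₁ = 1.02×10⁻¹⁰ W, P₂ = 2.88×10⁻¹¹ W
P_tot = 1.31×10⁻¹⁰ W → 10 log₁₀(P_tot / 10⁻³) = −68.8 dBm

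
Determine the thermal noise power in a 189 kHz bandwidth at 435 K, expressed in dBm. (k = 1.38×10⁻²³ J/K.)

P_n = kTB = 1.38×10⁻²³ × 435 × 1.89×10⁵ = 1.13×10⁻¹⁵ W
In dBm: 10 log₁₀(1.13×10⁻¹⁵ / 10⁻³) = −119.5 dBm

−119.5 dBm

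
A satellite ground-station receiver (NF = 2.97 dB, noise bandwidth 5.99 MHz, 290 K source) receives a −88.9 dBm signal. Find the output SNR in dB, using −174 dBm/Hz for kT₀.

Noise floor: N = −174 + 10 log₁₀(B) + NF
10 log₁₀(5.99×10⁶) = 67.77 dB
N = −174 + 67.77 + 2.97 = −103.26 dBm
SNR = P_sig − N = −88.9 − (−103.26) = 14.36 dB → 14.4 dB

14.4 dB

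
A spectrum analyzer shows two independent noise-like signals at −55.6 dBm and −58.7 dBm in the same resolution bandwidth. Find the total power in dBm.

Convert to linear, add, convert back:
P₁ = 2.75×10⁻⁹ W, P₂ = 1.35×10⁻⁹ W
P_tot = 4.10×10⁻⁹ W → 10 log₁₀(P_tot / 10⁻³) = −53.9 dBm

−53.9 dBm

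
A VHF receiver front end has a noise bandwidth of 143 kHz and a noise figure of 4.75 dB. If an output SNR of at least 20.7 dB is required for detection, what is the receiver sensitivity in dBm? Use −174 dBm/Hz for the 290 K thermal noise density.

−97.0 dBm

Sensitivity = −174 + 10 log₁₀(B) + NF + SNR_min
= −174 + 51.55 + 4.75 + 20.7
= −97.00 dBm → −97.0 dBm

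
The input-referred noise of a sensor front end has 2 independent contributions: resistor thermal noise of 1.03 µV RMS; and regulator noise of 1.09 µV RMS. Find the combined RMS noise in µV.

Uncorrelated sources add in power (mean-square): V_tot = √(ΣV_i²)
V_tot = √[(1.03×10⁻⁶)² + (1.09×10⁻⁶)²] = 1.50×10⁻⁶ V = 1.50 µV

1.50 µV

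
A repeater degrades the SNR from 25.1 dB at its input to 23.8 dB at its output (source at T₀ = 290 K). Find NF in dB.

1.3 dB

NF (dB) = SNR_in(dB) − SNR_out(dB) when the source is at T₀
NF = 25.1 − 23.8 = 1.3 dB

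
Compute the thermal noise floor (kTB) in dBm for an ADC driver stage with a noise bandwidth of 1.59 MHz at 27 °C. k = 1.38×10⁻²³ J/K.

−111.8 dBm

T = 27 °C + 273.15 = 300.15 K
P_n = kTB = 1.38×10⁻²³ × 300.15 × 1.59×10⁶ = 6.59×10⁻¹⁵ W
In dBm: 10 log₁₀(6.59×10⁻¹⁵ / 10⁻³) = −111.8 dBm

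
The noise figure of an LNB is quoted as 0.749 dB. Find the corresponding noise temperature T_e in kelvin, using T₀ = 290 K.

54.6 K

F = 10^(0.749/10) = 1.18823
T_e = (F − 1)·T₀ = (1.18823 − 1) × 290 = 54.6 K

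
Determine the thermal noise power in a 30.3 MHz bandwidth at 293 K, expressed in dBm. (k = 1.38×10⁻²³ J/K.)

P_n = kTB = 1.38×10⁻²³ × 293 × 3.03×10⁷ = 1.23×10⁻¹³ W
In dBm: 10 log₁₀(1.23×10⁻¹³ / 10⁻³) = −99.1 dBm

−99.1 dBm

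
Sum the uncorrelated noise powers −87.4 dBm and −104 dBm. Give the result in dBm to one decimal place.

Convert to linear, add, convert back:
P₁ = 1.82×10⁻¹² W, P₂ = 3.98×10⁻¹⁴ W
P_tot = 1.86×10⁻¹² W → 10 log₁₀(P_tot / 10⁻³) = −87.3 dBm

−87.3 dBm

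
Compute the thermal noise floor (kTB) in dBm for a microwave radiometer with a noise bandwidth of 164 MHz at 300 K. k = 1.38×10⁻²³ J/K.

P_n = kTB = 1.38×10⁻²³ × 300 × 1.64×10⁸ = 6.79×10⁻¹³ W
In dBm: 10 log₁₀(6.79×10⁻¹³ / 10⁻³) = −91.7 dBm

−91.7 dBm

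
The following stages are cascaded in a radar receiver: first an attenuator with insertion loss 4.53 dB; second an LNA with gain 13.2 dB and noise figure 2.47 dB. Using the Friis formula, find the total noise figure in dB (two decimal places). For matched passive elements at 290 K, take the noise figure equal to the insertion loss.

Convert to linear (a loss of L dB is a gain of −L dB): F_i = 10^(NF_i/10), G_i = 10^(G_i,dB/10)
  Stage 1: F_1 = 10^(4.53/10) = 2.838, G_1 = 10^(−4.53/10) = 0.3524
  Stage 2: F_2 = 10^(2.47/10) = 1.766, G_2 = 10^(13.2/10) = 20.89
Friis cascade:
  F = 2.838 + (1.766 − 1)/0.3524 = 5.012
NF = 10 log₁₀(5.012) = 7.00 dB

7.00 dB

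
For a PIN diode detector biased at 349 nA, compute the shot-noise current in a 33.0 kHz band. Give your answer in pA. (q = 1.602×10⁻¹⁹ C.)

I_n = √(2qI·B)
2qI·B = 2 × 1.602×10⁻¹⁹ × 3.49×10⁻⁷ × 3.30×10⁴ = 3.69×10⁻²¹ A²
I_n = √(3.69×10⁻²¹) = 6.07×10⁻¹¹ A = 60.7 pA

60.7 pA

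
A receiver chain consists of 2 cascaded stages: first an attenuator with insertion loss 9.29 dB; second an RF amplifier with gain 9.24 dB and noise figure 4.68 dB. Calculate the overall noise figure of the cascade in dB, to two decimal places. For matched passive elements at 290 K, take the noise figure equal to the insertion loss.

Convert to linear (a loss of L dB is a gain of −L dB): F_i = 10^(NF_i/10), G_i = 10^(G_i,dB/10)
  Stage 1: F_1 = 10^(9.29/10) = 8.492, G_1 = 10^(−9.29/10) = 0.1178
  Stage 2: F_2 = 10^(4.68/10) = 2.938, G_2 = 10^(9.24/10) = 8.395
Friis cascade:
  F = 8.492 + (2.938 − 1)/0.1178 = 24.95
NF = 10 log₁₀(24.95) = 13.97 dB

13.97 dB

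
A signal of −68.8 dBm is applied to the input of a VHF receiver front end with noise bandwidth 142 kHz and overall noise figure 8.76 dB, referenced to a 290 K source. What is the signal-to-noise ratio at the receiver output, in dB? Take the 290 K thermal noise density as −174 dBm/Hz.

Noise floor: N = −174 + 10 log₁₀(B) + NF
10 log₁₀(1.42×10⁵) = 51.52 dB
N = −174 + 51.52 + 8.76 = −113.72 dBm
SNR = P_sig − N = −68.8 − (−113.72) = 44.92 dB → 44.9 dB

44.9 dB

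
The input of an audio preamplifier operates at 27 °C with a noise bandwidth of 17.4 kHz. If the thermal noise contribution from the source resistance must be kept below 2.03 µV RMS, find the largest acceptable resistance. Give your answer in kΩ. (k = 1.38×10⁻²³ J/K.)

14.3 kΩ

T = 27 °C + 273.15 = 300.15 K
Johnson–Nyquist: V_n = √(4kTRB) ⇒ R = V_n² / (4kTB)
4kTB = 4 × 1.38×10⁻²³ × 300.15 × 1.74×10⁴ = 2.88×10⁻¹⁶
R = (2.03×10⁻⁶)² / 2.88×10⁻¹⁶ = 1.43×10⁴ Ω = 14.3 kΩ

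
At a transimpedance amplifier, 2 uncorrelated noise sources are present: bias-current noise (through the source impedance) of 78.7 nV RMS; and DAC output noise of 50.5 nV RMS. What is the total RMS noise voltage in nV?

Uncorrelated sources add in power (mean-square): V_tot = √(ΣV_i²)
V_tot = √[(7.87×10⁻⁸)² + (5.05×10⁻⁸)²] = 9.35×10⁻⁸ V = 93.5 nV

93.5 nV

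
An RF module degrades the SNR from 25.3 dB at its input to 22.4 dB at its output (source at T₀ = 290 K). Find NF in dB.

NF (dB) = SNR_in(dB) − SNR_out(dB) when the source is at T₀
NF = 25.3 − 22.4 = 2.9 dB

2.9 dB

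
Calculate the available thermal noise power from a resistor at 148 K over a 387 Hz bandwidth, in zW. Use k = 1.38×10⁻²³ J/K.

790 zW

P_n = kTB = 1.38×10⁻²³ × 148 × 3.87×10² = 7.90×10⁻¹⁹ W = 790 zW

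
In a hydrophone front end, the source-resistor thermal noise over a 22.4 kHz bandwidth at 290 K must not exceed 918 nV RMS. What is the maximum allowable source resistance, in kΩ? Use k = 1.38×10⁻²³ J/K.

2.35 kΩ

Johnson–Nyquist: V_n = √(4kTRB) ⇒ R = V_n² / (4kTB)
4kTB = 4 × 1.38×10⁻²³ × 290 × 2.24×10⁴ = 3.59×10⁻¹⁶
R = (9.18×10⁻⁷)² / 3.59×10⁻¹⁶ = 2.35×10³ Ω = 2.35 kΩ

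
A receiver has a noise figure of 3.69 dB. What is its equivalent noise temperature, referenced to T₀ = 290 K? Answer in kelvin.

F = 10^(3.69/10) = 2.33884
T_e = (F − 1)·T₀ = (2.33884 − 1) × 290 = 388 K

388 K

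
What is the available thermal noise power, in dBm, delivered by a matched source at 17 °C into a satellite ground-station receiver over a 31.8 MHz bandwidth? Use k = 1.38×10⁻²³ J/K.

−99.0 dBm

T = 17 °C + 273.15 = 290.15 K
P_n = kTB = 1.38×10⁻²³ × 290.15 × 3.18×10⁷ = 1.27×10⁻¹³ W
In dBm: 10 log₁₀(1.27×10⁻¹³ / 10⁻³) = −99.0 dBm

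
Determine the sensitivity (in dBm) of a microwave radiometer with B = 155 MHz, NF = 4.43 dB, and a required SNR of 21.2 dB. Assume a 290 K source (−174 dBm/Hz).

Sensitivity = −174 + 10 log₁₀(B) + NF + SNR_min
= −174 + 81.9 + 4.43 + 21.2
= −66.47 dBm → −66.5 dBm

−66.5 dBm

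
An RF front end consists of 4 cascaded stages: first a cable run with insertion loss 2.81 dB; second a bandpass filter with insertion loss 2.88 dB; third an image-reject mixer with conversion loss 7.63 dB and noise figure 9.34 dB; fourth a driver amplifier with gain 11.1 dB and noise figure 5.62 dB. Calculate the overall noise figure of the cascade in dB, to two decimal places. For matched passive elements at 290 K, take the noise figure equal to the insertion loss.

Convert to linear (a loss of L dB is a gain of −L dB): F_i = 10^(NF_i/10), G_i = 10^(G_i,dB/10)
  Stage 1: F_1 = 10^(2.81/10) = 1.910, G_1 = 10^(−2.81/10) = 0.5236
  Stage 2: F_2 = 10^(2.88/10) = 1.941, G_2 = 10^(−2.88/10) = 0.5152
  Stage 3: F_3 = 10^(9.34/10) = 8.590, G_3 = 10^(−7.63/10) = 0.1726
  Stage 4: F_4 = 10^(5.62/10) = 3.648, G_4 = 10^(11.1/10) = 12.88
Friis cascade:
  F = 1.910 + (1.941 − 1)/0.5236 + (8.590 − 1)/0.2698 + (3.648 − 1)/0.04656 = 88.71
NF = 10 log₁₀(88.71) = 19.48 dB

19.48 dB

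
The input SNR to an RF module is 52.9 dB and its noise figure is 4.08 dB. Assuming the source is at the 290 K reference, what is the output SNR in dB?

48.82 dB

By definition F = SNR_in/SNR_out, so in dB: SNR_out = SNR_in − NF
SNR_out = 52.9 − 4.08 = 48.82 dB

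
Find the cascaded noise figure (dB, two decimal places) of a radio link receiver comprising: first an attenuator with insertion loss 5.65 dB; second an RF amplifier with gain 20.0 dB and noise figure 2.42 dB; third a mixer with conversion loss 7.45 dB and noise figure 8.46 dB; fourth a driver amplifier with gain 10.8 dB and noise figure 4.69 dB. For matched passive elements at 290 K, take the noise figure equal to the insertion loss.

8.47 dB

Convert to linear (a loss of L dB is a gain of −L dB): F_i = 10^(NF_i/10), G_i = 10^(G_i,dB/10)
  Stage 1: F_1 = 10^(5.65/10) = 3.673, G_1 = 10^(−5.65/10) = 0.2723
  Stage 2: F_2 = 10^(2.42/10) = 1.746, G_2 = 10^(20.0/10) = 100.0
  Stage 3: F_3 = 10^(8.46/10) = 7.015, G_3 = 10^(−7.45/10) = 0.1799
  Stage 4: F_4 = 10^(4.69/10) = 2.944, G_4 = 10^(10.8/10) = 12.02
Friis cascade:
  F = 3.673 + (1.746 − 1)/0.2723 + (7.015 − 1)/27.23 + (2.944 − 1)/4.898 = 7.030
NF = 10 log₁₀(7.030) = 8.47 dB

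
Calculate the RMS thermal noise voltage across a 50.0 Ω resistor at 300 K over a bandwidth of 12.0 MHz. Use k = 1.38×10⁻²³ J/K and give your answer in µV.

3.15 µV

V_n = √(4kTRB)
4kTRB = 4 × 1.38×10⁻²³ × 300 × 5.00×10¹ × 1.20×10⁷ = 9.94×10⁻¹² V²
V_n = √(9.94×10⁻¹²) = 3.15×10⁻⁶ V = 3.15 µV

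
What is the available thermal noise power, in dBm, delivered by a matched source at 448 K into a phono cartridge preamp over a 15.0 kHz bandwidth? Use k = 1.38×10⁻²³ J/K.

−130.3 dBm

P_n = kTB = 1.38×10⁻²³ × 448 × 1.50×10⁴ = 9.27×10⁻¹⁷ W
In dBm: 10 log₁₀(9.27×10⁻¹⁷ / 10⁻³) = −130.3 dBm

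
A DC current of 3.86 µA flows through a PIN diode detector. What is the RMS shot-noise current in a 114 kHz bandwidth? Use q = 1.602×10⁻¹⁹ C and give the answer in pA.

I_n = √(2qI·B)
2qI·B = 2 × 1.602×10⁻¹⁹ × 3.86×10⁻⁶ × 1.14×10⁵ = 1.41×10⁻¹⁹ A²
I_n = √(1.41×10⁻¹⁹) = 3.75×10⁻¹⁰ A = 375 pA

375 pA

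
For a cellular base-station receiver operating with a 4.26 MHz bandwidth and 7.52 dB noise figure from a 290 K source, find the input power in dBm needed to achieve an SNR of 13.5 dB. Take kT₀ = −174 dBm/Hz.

−86.7 dBm

Sensitivity = −174 + 10 log₁₀(B) + NF + SNR_min
= −174 + 66.29 + 7.52 + 13.5
= −86.69 dBm → −86.7 dBm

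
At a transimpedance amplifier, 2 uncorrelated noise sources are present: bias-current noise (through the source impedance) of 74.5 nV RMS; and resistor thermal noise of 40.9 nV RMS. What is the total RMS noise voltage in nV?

Uncorrelated sources add in power (mean-square): V_tot = √(ΣV_i²)
V_tot = √[(7.45×10⁻⁸)² + (4.09×10⁻⁸)²] = 8.50×10⁻⁸ V = 85.0 nV

85.0 nV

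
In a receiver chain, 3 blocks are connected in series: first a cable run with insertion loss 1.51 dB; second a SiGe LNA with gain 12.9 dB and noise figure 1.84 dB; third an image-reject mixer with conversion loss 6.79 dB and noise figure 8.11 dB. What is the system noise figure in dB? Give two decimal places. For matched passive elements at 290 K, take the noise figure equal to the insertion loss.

Convert to linear (a loss of L dB is a gain of −L dB): F_i = 10^(NF_i/10), G_i = 10^(G_i,dB/10)
  Stage 1: F_1 = 10^(1.51/10) = 1.416, G_1 = 10^(−1.51/10) = 0.7063
  Stage 2: F_2 = 10^(1.84/10) = 1.528, G_2 = 10^(12.9/10) = 19.50
  Stage 3: F_3 = 10^(8.11/10) = 6.471, G_3 = 10^(−6.79/10) = 0.2094
Friis cascade:
  F = 1.416 + (1.528 − 1)/0.7063 + (6.471 − 1)/13.77 = 2.560
NF = 10 log₁₀(2.560) = 4.08 dB

4.08 dB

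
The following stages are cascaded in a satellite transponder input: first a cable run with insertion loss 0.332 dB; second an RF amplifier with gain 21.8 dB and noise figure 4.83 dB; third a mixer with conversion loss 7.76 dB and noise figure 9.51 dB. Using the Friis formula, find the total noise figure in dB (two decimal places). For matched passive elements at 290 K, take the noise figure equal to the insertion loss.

Convert to linear (a loss of L dB is a gain of −L dB): F_i = 10^(NF_i/10), G_i = 10^(G_i,dB/10)
  Stage 1: F_1 = 10^(0.332/10) = 1.079, G_1 = 10^(−0.332/10) = 0.9264
  Stage 2: F_2 = 10^(4.83/10) = 3.041, G_2 = 10^(21.8/10) = 151.4
  Stage 3: F_3 = 10^(9.51/10) = 8.933, G_3 = 10^(−7.76/10) = 0.1675
Friis cascade:
  F = 1.079 + (3.041 − 1)/0.9264 + (8.933 − 1)/140.2 = 3.339
NF = 10 log₁₀(3.339) = 5.24 dB

5.24 dB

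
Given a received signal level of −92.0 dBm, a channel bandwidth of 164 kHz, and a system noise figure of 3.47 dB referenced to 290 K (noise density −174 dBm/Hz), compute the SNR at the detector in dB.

26.4 dB

Noise floor: N = −174 + 10 log₁₀(B) + NF
10 log₁₀(1.64×10⁵) = 52.15 dB
N = −174 + 52.15 + 3.47 = −118.38 dBm
SNR = P_sig − N = −92.0 − (−118.38) = 26.38 dB → 26.4 dB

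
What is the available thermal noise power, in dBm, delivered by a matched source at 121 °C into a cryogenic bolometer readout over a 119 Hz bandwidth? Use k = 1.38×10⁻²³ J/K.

−151.9 dBm

T = 121 °C + 273.15 = 394.15 K
P_n = kTB = 1.38×10⁻²³ × 394.15 × 1.19×10² = 6.47×10⁻¹⁹ W
In dBm: 10 log₁₀(6.47×10⁻¹⁹ / 10⁻³) = −151.9 dBm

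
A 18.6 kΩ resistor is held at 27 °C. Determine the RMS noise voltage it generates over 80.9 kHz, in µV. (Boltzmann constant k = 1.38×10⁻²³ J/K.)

4.99 µV

T = 27 °C + 273.15 = 300.15 K
V_n = √(4kTRB)
4kTRB = 4 × 1.38×10⁻²³ × 300.15 × 1.86×10⁴ × 8.09×10⁴ = 2.49×10⁻¹¹ V²
V_n = √(2.49×10⁻¹¹) = 4.99×10⁻⁶ V = 4.99 µV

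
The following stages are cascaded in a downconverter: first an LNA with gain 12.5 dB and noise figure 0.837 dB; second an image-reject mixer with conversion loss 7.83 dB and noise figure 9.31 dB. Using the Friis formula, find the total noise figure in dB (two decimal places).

2.14 dB

Convert to linear (a loss of L dB is a gain of −L dB): F_i = 10^(NF_i/10), G_i = 10^(G_i,dB/10)
  Stage 1: F_1 = 10^(0.837/10) = 1.213, G_1 = 10^(12.5/10) = 17.78
  Stage 2: F_2 = 10^(9.31/10) = 8.531, G_2 = 10^(−7.83/10) = 0.1648
Friis cascade:
  F = 1.213 + (8.531 − 1)/17.78 = 1.636
NF = 10 log₁₀(1.636) = 2.14 dB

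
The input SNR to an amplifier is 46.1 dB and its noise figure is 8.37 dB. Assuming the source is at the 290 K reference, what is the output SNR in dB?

By definition F = SNR_in/SNR_out, so in dB: SNR_out = SNR_in − NF
SNR_out = 46.1 − 8.37 = 37.73 dB

37.73 dB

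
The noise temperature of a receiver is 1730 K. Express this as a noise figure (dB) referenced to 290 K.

8.43 dB

F = 1 + T_e/T₀ = 1 + 1730/290 = 6.96552
NF = 10 log₁₀(6.96552) = 8.43 dB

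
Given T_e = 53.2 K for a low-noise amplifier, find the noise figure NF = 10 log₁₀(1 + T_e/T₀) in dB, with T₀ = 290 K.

0.731 dB

F = 1 + T_e/T₀ = 1 + 53.2/290 = 1.18345
NF = 10 log₁₀(1.18345) = 0.731 dB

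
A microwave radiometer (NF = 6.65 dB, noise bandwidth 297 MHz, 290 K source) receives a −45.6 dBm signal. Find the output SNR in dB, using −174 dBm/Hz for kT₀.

37.0 dB

Noise floor: N = −174 + 10 log₁₀(B) + NF
10 log₁₀(2.97×10⁸) = 84.73 dB
N = −174 + 84.73 + 6.65 = −82.62 dBm
SNR = P_sig − N = −45.6 − (−82.62) = 37.02 dB → 37.0 dB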